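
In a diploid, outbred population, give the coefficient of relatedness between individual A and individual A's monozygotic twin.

Each parent–offspring link contributes a factor of 1/2, and independent paths through distinct common ancestors add.
Monozygotic twins share every allele identical by descent: r = 1.

1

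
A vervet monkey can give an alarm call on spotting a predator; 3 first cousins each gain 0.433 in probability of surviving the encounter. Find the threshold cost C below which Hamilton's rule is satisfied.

0.162375

r to a first cousin = 1/8 (first cousins share one grandparent pair — two paths of length 4: r = 2·(1/2)^4 = 1/8).
Hamilton's rule: n·r·B > C, so the trait is favored while C < n·r·B = 3·0.125·0.433 = 0.162375.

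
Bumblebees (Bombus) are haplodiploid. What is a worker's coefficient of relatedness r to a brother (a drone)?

0.25

Her haploid brother carries none of their father's genes and a random half of their mother's genome; that half matches the maternal half of her own genome with probability 1/2: r = 1/2 · 1/2 = 1/4.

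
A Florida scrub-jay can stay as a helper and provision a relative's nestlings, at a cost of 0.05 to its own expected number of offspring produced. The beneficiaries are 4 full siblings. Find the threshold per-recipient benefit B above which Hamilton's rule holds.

0.025

r to a full sibling = 1/2 (full sibs share both parents — two paths of length 2: r = 2·(1/2)^2 = 1/2).
Hamilton's rule with n recipients of equal r: n·r·B > C, so B > C/(n·r) = 0.05/(4·0.5) = 0.025.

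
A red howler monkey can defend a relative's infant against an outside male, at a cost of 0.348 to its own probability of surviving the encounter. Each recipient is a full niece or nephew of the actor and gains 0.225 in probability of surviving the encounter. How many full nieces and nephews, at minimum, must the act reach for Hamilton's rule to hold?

7

r to a full niece or nephew = 0.25 (full aunt/uncle↔niece/nephew: two paths of length 3 through the shared grandparent pair: r = 2·(1/2)^3 = 1/4).
Hamilton's rule: n·r·B > C  ⇒  n > C/(r·B) = 0.348/(0.25·0.225) = 6.187.
The smallest integer exceeding 6.187 is 7.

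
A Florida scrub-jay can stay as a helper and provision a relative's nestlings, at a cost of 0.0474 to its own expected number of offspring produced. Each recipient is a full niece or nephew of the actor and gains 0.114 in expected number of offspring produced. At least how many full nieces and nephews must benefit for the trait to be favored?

2

r to a full niece or nephew = 0.25 (full aunt/uncle↔niece/nephew: two paths of length 3 through the shared grandparent pair: r = 2·(1/2)^3 = 1/4).
Hamilton's rule: n·r·B > C  ⇒  n > C/(r·B) = 0.0474/(0.25·0.114) = 1.663.
The smallest integer exceeding 1.663 is 2.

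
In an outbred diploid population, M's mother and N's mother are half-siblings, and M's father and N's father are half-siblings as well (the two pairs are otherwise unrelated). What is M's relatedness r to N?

0.125

With two independent routes of shared ancestry, r is the sum of the two contributions.
M and N are related in two ways: half first cousins through their mothers (r = 1/16) and half first cousins through their fathers (r = 1/16).
r = 1/16 + 1/16 = 1/8 = 0.125.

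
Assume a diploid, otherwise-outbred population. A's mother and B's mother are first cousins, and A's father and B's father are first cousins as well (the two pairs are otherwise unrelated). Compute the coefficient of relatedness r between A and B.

0.0625

With two independent routes of shared ancestry, r is the sum of the two contributions.
A and B are related in two ways: second cousins through their mothers (r = 1/32) and second cousins through their fathers (r = 1/32).
r = 1/32 + 1/32 = 1/16 = 0.0625.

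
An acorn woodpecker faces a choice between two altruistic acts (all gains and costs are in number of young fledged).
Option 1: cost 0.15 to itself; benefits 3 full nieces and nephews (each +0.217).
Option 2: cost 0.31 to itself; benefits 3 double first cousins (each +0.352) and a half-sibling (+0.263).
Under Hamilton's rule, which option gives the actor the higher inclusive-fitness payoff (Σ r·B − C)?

Option 1: r to a full niece or nephew = 0.25.
Option 1: Σ r·B − C = (3·0.25·0.217) − 0.15 = 0.01275.
Option 2: r to a double first cousin = 0.25.
Option 2: r to a half-sibling = 0.25.
Option 2: Σ r·B − C = (3·0.25·0.352 + 1·0.25·0.263) − 0.31 = 0.01975.
Option 2 has the higher net inclusive-fitness payoff.

Option 2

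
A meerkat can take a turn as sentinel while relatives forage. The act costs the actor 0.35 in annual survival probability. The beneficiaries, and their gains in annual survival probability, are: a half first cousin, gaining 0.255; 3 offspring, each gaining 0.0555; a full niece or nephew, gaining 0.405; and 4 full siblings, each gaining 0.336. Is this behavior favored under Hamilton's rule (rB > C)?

Yes

Hamilton's rule: the trait is favored when the sum of r·B over every recipient exceeds the actor's cost C.
r to a half first cousin = 1/16 (half first cousins share one grandparent — one path of length 4: r = (1/2)^4 = 1/16).
r to an offspring = 0.5 (one parent–offspring link: r = (1/2)^1 = 1/2).
r to a full niece or nephew = 1/4 (full aunt/uncle↔niece/nephew: two paths of length 3 through the shared grandparent pair: r = 2·(1/2)^3 = 1/4).
r to a full sibling = 1/2 (full sibs share both parents — two paths of length 2: r = 2·(1/2)^2 = 1/2).
Summing one r·B term per recipient: 1·0.0625·0.255 + 3·0.5·0.0555 + 1·0.25·0.405 + 4·0.5·0.336 = 0.8724375.
0.8724375 > 0.35: the indirect benefit exceeds the cost.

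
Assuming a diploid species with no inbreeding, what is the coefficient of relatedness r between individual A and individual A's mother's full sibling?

0.25

Each parent–offspring link contributes a factor of 1/2, and independent paths through distinct common ancestors add.
Full aunt/uncle↔niece/nephew: two paths of length 3 through the shared grandparent pair: r = 2·(1/2)^3 = 1/4.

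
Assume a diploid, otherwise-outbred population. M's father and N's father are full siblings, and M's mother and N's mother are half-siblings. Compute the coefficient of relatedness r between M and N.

0.1875

Wright's path rule: contributions from independent ancestry routes add.
M and N are related in two ways: first cousins through their fathers (r = 1/8) and half first cousins through their mothers (r = 1/16).
r = 1/8 + 1/16 = 3/16 = 0.1875.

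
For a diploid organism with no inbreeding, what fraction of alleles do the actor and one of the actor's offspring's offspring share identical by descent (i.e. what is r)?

Each parent–offspring link contributes a factor of 1/2, and independent paths through distinct common ancestors add.
Two parent–offspring links: r = (1/2)^2 = 1/4.

0.25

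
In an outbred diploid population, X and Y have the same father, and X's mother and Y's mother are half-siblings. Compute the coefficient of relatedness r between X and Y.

0.3125

Wright's path rule: contributions from independent ancestry routes add.
X and Y are related in two ways: half-sibs through their shared father (r = 1/4) and half first cousins through their mothers (r = 1/16).
r = 1/4 + 1/16 = 0.3125.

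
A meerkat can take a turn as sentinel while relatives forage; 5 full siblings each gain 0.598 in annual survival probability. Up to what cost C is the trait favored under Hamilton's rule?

r to a full sibling = 0.5 (full sibs share both parents — two paths of length 2: r = 2·(1/2)^2 = 1/2).
Hamilton's rule: n·r·B > C, so the trait is favored while C < n·r·B = 5·0.5·0.598 = 1.495.

1.495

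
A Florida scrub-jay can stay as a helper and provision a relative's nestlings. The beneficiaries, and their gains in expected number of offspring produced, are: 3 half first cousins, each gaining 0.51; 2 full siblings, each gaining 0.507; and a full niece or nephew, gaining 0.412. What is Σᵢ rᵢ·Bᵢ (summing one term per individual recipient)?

0.705625

r to a half first cousin = 1/16 (half first cousins share one grandparent — one path of length 4: r = (1/2)^4 = 1/16).
r to a full sibling = 0.5 (full sibs share both parents — two paths of length 2: r = 2·(1/2)^2 = 1/2).
r to a full niece or nephew = 0.25 (full aunt/uncle↔niece/nephew: two paths of length 3 through the shared grandparent pair: r = 2·(1/2)^3 = 1/4).
Summing one r·B term per recipient: 3·0.0625·0.51 + 2·0.5·0.507 + 1·0.25·0.412 = 0.705625.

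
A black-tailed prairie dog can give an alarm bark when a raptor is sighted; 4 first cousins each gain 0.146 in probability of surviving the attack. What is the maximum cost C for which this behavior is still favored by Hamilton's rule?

0.073

r to a first cousin = 1/8 (first cousins share one grandparent pair — two paths of length 4: r = 2·(1/2)^4 = 1/8).
Hamilton's rule: n·r·B > C, so the trait is favored while C < n·r·B = 4·0.125·0.146 = 0.073.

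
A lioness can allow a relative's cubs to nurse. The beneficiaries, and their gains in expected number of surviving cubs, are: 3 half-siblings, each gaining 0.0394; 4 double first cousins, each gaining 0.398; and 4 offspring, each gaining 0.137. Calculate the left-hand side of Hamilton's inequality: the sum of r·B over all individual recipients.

0.70155

r to a half-sibling = 1/4 (half-sibs share one parent — one path of length 2: r = (1/2)^2 = 1/4).
r to a double first cousin = 1/4 (double first cousins share both grandparent pairs — four paths of length 4: r = 4·(1/2)^4 = 1/4).
r to an offspring = 0.5 (one parent–offspring link: r = (1/2)^1 = 1/2).
Summing one r·B term per recipient: 3·0.25·0.0394 + 4·0.25·0.398 + 4·0.5·0.137 = 0.70155.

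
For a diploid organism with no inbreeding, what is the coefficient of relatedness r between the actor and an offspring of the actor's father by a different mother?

0.25

Each parent–offspring link contributes a factor of 1/2, and independent paths through distinct common ancestors add.
Half-sibs share one parent — one path of length 2: r = (1/2)^2 = 1/4.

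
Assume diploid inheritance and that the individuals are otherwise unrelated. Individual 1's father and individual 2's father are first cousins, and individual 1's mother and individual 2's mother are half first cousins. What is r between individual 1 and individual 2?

Relatedness sums over independent paths through distinct common ancestors.
Individual 1 and individual 2 are related in two ways: second cousins through their fathers (r = 1/32) and half second cousins through their mothers (r = 1/64).
r = 1/32 + 1/64 = 3/64 = 0.046875.

0.046875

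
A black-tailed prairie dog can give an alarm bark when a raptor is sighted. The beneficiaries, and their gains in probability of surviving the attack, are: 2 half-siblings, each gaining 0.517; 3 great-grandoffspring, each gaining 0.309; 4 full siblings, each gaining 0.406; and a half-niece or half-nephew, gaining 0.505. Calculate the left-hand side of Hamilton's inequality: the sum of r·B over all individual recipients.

r to a half-sibling = 1/4 (half-sibs share one parent — one path of length 2: r = (1/2)^2 = 1/4).
r to a great-grandoffspring = 1/8 (three parent–offspring links: r = (1/2)^3 = 1/8).
r to a full sibling = 0.5 (full sibs share both parents — two paths of length 2: r = 2·(1/2)^2 = 1/2).
r to a half-niece or half-nephew = 1/8 (half-aunt/uncle↔niece/nephew: one path of length 3: r = (1/2)^3 = 1/8).
Summing one r·B term per recipient: 2·0.25·0.517 + 3·0.125·0.309 + 4·0.5·0.406 + 1·0.125·0.505 = 1.2495.

1.2495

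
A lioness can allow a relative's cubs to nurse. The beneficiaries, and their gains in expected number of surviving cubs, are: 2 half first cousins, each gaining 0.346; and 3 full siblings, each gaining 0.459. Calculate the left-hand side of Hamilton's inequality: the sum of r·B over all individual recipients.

0.73175

r to a half first cousin = 1/16 (half first cousins share one grandparent — one path of length 4: r = (1/2)^4 = 1/16).
r to a full sibling = 1/2 (full sibs share both parents — two paths of length 2: r = 2·(1/2)^2 = 1/2).
Summing one r·B term per recipient: 2·0.0625·0.346 + 3·0.5·0.459 = 0.73175.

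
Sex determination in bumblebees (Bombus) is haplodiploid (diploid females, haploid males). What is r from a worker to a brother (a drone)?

Her haploid brother carries none of their father's genes and a random half of their mother's genome; that half matches the maternal half of her own genome with probability 1/2: r = 1/2 · 1/2 = 1/4.

0.25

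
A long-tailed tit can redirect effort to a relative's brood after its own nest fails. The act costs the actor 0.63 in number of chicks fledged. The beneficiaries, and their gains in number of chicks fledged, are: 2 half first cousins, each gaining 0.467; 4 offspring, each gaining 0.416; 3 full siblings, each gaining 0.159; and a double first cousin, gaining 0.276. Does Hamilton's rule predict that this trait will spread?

Hamilton's rule: the trait is favored when the sum of r·B over every recipient exceeds the actor's cost C.
r to a half first cousin = 1/16 (half first cousins share one grandparent — one path of length 4: r = (1/2)^4 = 1/16).
r to an offspring = 1/2 (one parent–offspring link: r = (1/2)^1 = 1/2).
r to a full sibling = 0.5 (full sibs share both parents — two paths of length 2: r = 2·(1/2)^2 = 1/2).
r to a double first cousin = 1/4 (double first cousins share both grandparent pairs — four paths of length 4: r = 4·(1/2)^4 = 1/4).
Summing one r·B term per recipient: 2·0.0625·0.467 + 4·0.5·0.416 + 3·0.5·0.159 + 1·0.25·0.276 = 1.197875.
1.197875 > 0.63: the indirect benefit exceeds the cost.

Yes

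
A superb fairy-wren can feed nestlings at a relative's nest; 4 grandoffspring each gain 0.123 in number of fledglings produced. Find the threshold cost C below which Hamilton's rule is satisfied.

r to a grandoffspring = 1/4 (two parent–offspring links: r = (1/2)^2 = 1/4).
Hamilton's rule: n·r·B > C, so the trait is favored while C < n·r·B = 4·0.25·0.123 = 0.123.

0.123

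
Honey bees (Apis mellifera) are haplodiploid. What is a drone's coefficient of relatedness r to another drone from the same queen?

Haploid brothers each carry a random half of the queen's diploid genome, so on average they share half: r = 1/2.

0.5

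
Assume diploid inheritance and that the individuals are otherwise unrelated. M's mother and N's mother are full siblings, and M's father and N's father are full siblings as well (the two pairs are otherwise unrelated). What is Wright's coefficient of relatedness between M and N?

Wright's path rule: contributions from independent ancestry routes add.
M and N are related in two ways: first cousins through their mothers (r = 1/8) and first cousins through their fathers (r = 1/8) — i.e. double first cousins.
r = 1/8 + 1/8 = 1/4 = 0.25.

0.25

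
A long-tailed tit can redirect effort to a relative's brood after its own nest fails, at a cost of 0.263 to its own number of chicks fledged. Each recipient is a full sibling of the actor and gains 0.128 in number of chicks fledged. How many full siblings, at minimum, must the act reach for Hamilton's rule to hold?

5

r to a full sibling = 0.5 (full sibs share both parents — two paths of length 2: r = 2·(1/2)^2 = 1/2).
Hamilton's rule: n·r·B > C  ⇒  n > C/(r·B) = 0.263/(0.5·0.128) = 4.109.
The smallest integer exceeding 4.109 is 5.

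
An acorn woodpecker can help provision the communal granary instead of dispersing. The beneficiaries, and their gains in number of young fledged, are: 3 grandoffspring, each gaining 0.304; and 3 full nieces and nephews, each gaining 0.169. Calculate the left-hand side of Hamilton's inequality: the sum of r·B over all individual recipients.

r to a grandoffspring = 0.25 (two parent–offspring links: r = (1/2)^2 = 1/4).
r to a full niece or nephew = 1/4 (full aunt/uncle↔niece/nephew: two paths of length 3 through the shared grandparent pair: r = 2·(1/2)^3 = 1/4).
Summing one r·B term per recipient: 3·0.25·0.304 + 3·0.25·0.169 = 0.35475.

0.35475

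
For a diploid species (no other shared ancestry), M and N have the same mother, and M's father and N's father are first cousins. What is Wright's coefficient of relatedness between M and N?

Wright's path rule: contributions from independent ancestry routes add.
M and N are related in two ways: half-sibs through their shared mother (r = 1/4) and second cousins through their fathers (r = 1/32).
r = 1/4 + 1/32 = 0.28125.

0.28125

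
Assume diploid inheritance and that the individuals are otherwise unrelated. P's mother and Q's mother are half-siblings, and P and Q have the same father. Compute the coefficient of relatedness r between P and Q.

Relatedness sums over independent paths through distinct common ancestors.
P and Q are related in two ways: half first cousins through their mothers (r = 1/16) and half-sibs through their shared father (r = 1/4).
r = 1/16 + 1/4 = 0.3125.

0.3125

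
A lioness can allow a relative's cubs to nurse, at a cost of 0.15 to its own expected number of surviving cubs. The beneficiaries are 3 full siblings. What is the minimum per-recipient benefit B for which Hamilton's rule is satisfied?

r to a full sibling = 0.5 (full sibs share both parents — two paths of length 2: r = 2·(1/2)^2 = 1/2).
Hamilton's rule with n recipients of equal r: n·r·B > C, so B > C/(n·r) = 0.15/(3·0.5) = 0.1.

0.1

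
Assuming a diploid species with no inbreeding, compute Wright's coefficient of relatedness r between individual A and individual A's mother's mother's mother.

Each parent–offspring link contributes a factor of 1/2, and independent paths through distinct common ancestors add.
Three parent–offspring links: r = (1/2)^3 = 1/8.

0.125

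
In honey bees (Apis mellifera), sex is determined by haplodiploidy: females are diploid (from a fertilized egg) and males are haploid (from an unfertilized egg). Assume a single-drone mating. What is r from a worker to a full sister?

0.75

Haplodiploid full sisters inherit their father's entire haploid genome identically (contributing 1/2) and on average half of their mother's contribution (1/2 · 1/2 = 1/4); r = 1/2 + 1/4 = 3/4.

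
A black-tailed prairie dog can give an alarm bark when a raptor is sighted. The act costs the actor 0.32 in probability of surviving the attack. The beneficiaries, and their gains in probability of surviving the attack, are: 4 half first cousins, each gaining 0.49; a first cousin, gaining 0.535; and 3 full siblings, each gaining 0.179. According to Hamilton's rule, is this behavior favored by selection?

Yes

Hamilton's rule: the trait is favored when the sum of r·B over every recipient exceeds the actor's cost C.
r to a half first cousin = 1/16 (half first cousins share one grandparent — one path of length 4: r = (1/2)^4 = 1/16).
r to a first cousin = 1/8 (first cousins share one grandparent pair — two paths of length 4: r = 2·(1/2)^4 = 1/8).
r to a full sibling = 1/2 (full sibs share both parents — two paths of length 2: r = 2·(1/2)^2 = 1/2).
Summing one r·B term per recipient: 4·0.0625·0.49 + 1·0.125·0.535 + 3·0.5·0.179 = 0.457875.
0.457875 > 0.32: the indirect benefit exceeds the cost.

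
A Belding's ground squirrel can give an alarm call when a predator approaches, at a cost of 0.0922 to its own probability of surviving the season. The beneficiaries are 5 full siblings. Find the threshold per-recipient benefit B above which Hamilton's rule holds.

0.0369

r to a full sibling = 0.5 (full sibs share both parents — two paths of length 2: r = 2·(1/2)^2 = 1/2).
Hamilton's rule with n recipients of equal r: n·r·B > C, so B > C/(n·r) = 0.0922/(5·0.5) = 0.0369.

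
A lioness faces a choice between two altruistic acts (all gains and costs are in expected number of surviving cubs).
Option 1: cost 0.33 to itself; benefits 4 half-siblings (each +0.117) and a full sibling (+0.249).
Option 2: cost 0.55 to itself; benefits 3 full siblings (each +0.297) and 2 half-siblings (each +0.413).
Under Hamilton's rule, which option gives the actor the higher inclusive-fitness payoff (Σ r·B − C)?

Option 1: r to a half-sibling = 0.25.
Option 1: r to a full sibling = 0.5.
Option 1: Σ r·B − C = (4·0.25·0.117 + 1·0.5·0.249) − 0.33 = -0.0885.
Option 2: r to a full sibling = 0.5.
Option 2: r to a half-sibling = 0.25.
Option 2: Σ r·B − C = (3·0.5·0.297 + 2·0.25·0.413) − 0.55 = 0.102.
Option 2 has the higher net inclusive-fitness payoff.

Option 2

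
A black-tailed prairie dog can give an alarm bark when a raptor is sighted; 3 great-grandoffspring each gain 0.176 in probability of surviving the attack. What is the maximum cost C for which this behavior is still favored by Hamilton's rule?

r to a great-grandoffspring = 1/8 (three parent–offspring links: r = (1/2)^3 = 1/8).
Hamilton's rule: n·r·B > C, so the trait is favored while C < n·r·B = 3·0.125·0.176 = 0.066.

0.066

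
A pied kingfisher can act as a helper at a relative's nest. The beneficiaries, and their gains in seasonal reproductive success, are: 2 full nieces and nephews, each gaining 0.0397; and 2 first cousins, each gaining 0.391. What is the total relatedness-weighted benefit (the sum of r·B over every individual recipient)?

0.1176

r to a full niece or nephew = 1/4 (full aunt/uncle↔niece/nephew: two paths of length 3 through the shared grandparent pair: r = 2·(1/2)^3 = 1/4).
r to a first cousin = 1/8 (first cousins share one grandparent pair — two paths of length 4: r = 2·(1/2)^4 = 1/8).
Summing one r·B term per recipient: 2·0.25·0.0397 + 2·0.125·0.391 = 0.1176.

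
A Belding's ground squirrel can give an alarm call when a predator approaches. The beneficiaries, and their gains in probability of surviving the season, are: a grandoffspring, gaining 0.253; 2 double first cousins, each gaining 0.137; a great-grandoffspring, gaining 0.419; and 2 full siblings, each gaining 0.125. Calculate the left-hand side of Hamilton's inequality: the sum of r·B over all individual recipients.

0.309125

r to a grandoffspring = 0.25 (two parent–offspring links: r = (1/2)^2 = 1/4).
r to a double first cousin = 1/4 (double first cousins share both grandparent pairs — four paths of length 4: r = 4·(1/2)^4 = 1/4).
r to a great-grandoffspring = 1/8 (three parent–offspring links: r = (1/2)^3 = 1/8).
r to a full sibling = 0.5 (full sibs share both parents — two paths of length 2: r = 2·(1/2)^2 = 1/2).
Summing one r·B term per recipient: 1·0.25·0.253 + 2·0.25·0.137 + 1·0.125·0.419 + 2·0.5·0.125 = 0.309125.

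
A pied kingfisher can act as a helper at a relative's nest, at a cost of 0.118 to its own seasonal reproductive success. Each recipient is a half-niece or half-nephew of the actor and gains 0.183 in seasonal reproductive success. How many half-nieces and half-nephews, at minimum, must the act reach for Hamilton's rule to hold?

r to a half-niece or half-nephew = 0.125 (half-aunt/uncle↔niece/nephew: one path of length 3: r = (1/2)^3 = 1/8).
Hamilton's rule: n·r·B > C  ⇒  n > C/(r·B) = 0.118/(0.125·0.183) = 5.158.
The smallest integer exceeding 5.158 is 6.

6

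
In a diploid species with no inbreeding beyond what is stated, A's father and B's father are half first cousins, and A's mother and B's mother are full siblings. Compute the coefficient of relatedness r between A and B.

0.140625

Relatedness sums over independent paths through distinct common ancestors.
A and B are related in two ways: half second cousins through their fathers (r = 1/64) and first cousins through their mothers (r = 1/8).
r = 1/64 + 1/8 = 0.140625.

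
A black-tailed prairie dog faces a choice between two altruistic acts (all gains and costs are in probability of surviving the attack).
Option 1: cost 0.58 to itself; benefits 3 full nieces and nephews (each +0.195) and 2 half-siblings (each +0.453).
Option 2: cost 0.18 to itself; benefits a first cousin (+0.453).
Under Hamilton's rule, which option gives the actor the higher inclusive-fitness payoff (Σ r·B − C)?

Option 1: r to a full niece or nephew = 0.25.
Option 1: r to a half-sibling = 0.25.
Option 1: Σ r·B − C = (3·0.25·0.195 + 2·0.25·0.453) − 0.58 = -0.20725.
Option 2: r to a first cousin = 0.125.
Option 2: Σ r·B − C = (1·0.125·0.453) − 0.18 = -0.123375.
Option 2 has the higher net inclusive-fitness payoff.

Option 2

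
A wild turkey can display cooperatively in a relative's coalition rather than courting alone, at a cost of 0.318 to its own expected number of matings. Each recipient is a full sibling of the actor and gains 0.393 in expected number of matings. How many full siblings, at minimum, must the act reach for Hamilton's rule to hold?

r to a full sibling = 1/2 (full sibs share both parents — two paths of length 2: r = 2·(1/2)^2 = 1/2).
Hamilton's rule: n·r·B > C  ⇒  n > C/(r·B) = 0.318/(0.5·0.393) = 1.618.
The smallest integer exceeding 1.618 is 2.

2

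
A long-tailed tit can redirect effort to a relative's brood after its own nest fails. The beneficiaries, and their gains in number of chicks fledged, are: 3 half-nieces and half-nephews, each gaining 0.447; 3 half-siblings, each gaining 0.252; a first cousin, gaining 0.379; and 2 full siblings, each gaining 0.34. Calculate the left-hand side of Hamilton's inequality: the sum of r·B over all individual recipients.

r to a half-niece or half-nephew = 0.125 (half-aunt/uncle↔niece/nephew: one path of length 3: r = (1/2)^3 = 1/8).
r to a half-sibling = 1/4 (half-sibs share one parent — one path of length 2: r = (1/2)^2 = 1/4).
r to a first cousin = 1/8 (first cousins share one grandparent pair — two paths of length 4: r = 2·(1/2)^4 = 1/8).
r to a full sibling = 1/2 (full sibs share both parents — two paths of length 2: r = 2·(1/2)^2 = 1/2).
Summing one r·B term per recipient: 3·0.125·0.447 + 3·0.25·0.252 + 1·0.125·0.379 + 2·0.5·0.34 = 0.744.

0.744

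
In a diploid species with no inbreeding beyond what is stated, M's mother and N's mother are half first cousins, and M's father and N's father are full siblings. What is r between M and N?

0.140625

Wright's path rule: contributions from independent ancestry routes add.
M and N are related in two ways: half second cousins through their mothers (r = 1/64) and first cousins through their fathers (r = 1/8).
r = 1/64 + 1/8 = 0.140625.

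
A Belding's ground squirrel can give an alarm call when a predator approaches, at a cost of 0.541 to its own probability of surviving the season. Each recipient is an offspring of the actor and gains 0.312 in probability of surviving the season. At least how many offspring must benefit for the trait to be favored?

r to an offspring = 0.5 (one parent–offspring link: r = (1/2)^1 = 1/2).
Hamilton's rule: n·r·B > C  ⇒  n > C/(r·B) = 0.541/(0.5·0.312) = 3.468.
The smallest integer exceeding 3.468 is 4.

4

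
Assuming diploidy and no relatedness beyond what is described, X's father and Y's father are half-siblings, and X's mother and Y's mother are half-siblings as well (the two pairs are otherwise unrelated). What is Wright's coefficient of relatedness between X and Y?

Independent pedigree routes through distinct common ancestors add.
X and Y are related in two ways: half first cousins through their fathers (r = 1/16) and half first cousins through their mothers (r = 1/16).
r = 1/16 + 1/16 = 0.125.

0.125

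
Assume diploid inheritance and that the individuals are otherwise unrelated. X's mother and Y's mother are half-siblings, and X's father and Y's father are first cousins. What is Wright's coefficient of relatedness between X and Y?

Relatedness sums over independent paths through distinct common ancestors.
X and Y are related in two ways: half first cousins through their mothers (r = 1/16) and second cousins through their fathers (r = 1/32).
r = 1/16 + 1/32 = 3/32 = 0.09375.

0.09375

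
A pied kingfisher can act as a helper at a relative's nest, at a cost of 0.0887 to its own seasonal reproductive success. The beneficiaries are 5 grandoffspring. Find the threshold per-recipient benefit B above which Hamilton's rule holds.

r to a grandoffspring = 1/4 (two parent–offspring links: r = (1/2)^2 = 1/4).
Hamilton's rule with n recipients of equal r: n·r·B > C, so B > C/(n·r) = 0.0887/(5·0.25) = 0.071.

0.071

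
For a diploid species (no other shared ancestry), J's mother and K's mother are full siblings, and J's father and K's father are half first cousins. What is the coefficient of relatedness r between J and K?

Independent pedigree routes through distinct common ancestors add.
J and K are related in two ways: first cousins through their mothers (r = 1/8) and half second cousins through their fathers (r = 1/64).
r = 1/8 + 1/64 = 0.140625.

0.140625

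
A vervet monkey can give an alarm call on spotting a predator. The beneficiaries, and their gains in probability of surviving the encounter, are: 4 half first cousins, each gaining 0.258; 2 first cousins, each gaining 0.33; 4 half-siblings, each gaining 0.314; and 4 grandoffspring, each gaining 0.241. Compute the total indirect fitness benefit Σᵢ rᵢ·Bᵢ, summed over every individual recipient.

r to a half first cousin = 1/16 (half first cousins share one grandparent — one path of length 4: r = (1/2)^4 = 1/16).
r to a first cousin = 0.125 (first cousins share one grandparent pair — two paths of length 4: r = 2·(1/2)^4 = 1/8).
r to a half-sibling = 0.25 (half-sibs share one parent — one path of length 2: r = (1/2)^2 = 1/4).
r to a grandoffspring = 0.25 (two parent–offspring links: r = (1/2)^2 = 1/4).
Summing one r·B term per recipient: 4·0.0625·0.258 + 2·0.125·0.33 + 4·0.25·0.314 + 4·0.25·0.241 = 0.702.

0.702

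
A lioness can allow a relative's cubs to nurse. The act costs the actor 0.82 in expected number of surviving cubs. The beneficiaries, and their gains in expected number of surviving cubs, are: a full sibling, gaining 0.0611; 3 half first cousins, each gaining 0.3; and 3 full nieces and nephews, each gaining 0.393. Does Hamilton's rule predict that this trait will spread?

No

Hamilton's rule: the trait is favored when the sum of r·B over every recipient exceeds the actor's cost C.
r to a full sibling = 0.5 (full sibs share both parents — two paths of length 2: r = 2·(1/2)^2 = 1/2).
r to a half first cousin = 0.0625 (half first cousins share one grandparent — one path of length 4: r = (1/2)^4 = 1/16).
r to a full niece or nephew = 1/4 (full aunt/uncle↔niece/nephew: two paths of length 3 through the shared grandparent pair: r = 2·(1/2)^3 = 1/4).
Summing one r·B term per recipient: 1·0.5·0.0611 + 3·0.0625·0.3 + 3·0.25·0.393 = 0.38155.
0.38155 < 0.82: the indirect benefit is less than the cost.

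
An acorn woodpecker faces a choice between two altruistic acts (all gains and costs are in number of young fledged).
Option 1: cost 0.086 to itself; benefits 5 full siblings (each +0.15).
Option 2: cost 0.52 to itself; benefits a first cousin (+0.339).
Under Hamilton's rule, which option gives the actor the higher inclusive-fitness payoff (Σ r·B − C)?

Option 1: r to a full sibling = 0.5.
Option 1: Σ r·B − C = (5·0.5·0.15) − 0.086 = 0.289.
Option 2: r to a first cousin = 0.125.
Option 2: Σ r·B − C = (1·0.125·0.339) − 0.52 = -0.477625.
Option 1 has the higher net inclusive-fitness payoff.

Option 1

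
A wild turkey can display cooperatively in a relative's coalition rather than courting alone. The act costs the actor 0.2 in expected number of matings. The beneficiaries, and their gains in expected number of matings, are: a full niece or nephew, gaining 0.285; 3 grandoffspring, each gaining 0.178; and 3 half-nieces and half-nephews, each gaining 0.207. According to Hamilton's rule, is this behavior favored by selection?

Hamilton's rule: the trait is favored when the sum of r·B over every recipient exceeds the actor's cost C.
r to a full niece or nephew = 1/4 (full aunt/uncle↔niece/nephew: two paths of length 3 through the shared grandparent pair: r = 2·(1/2)^3 = 1/4).
r to a grandoffspring = 1/4 (two parent–offspring links: r = (1/2)^2 = 1/4).
r to a half-niece or half-nephew = 1/8 (half-aunt/uncle↔niece/nephew: one path of length 3: r = (1/2)^3 = 1/8).
Summing one r·B term per recipient: 1·0.25·0.285 + 3·0.25·0.178 + 3·0.125·0.207 = 0.282375.
0.282375 > 0.2: the indirect benefit exceeds the cost.

Yes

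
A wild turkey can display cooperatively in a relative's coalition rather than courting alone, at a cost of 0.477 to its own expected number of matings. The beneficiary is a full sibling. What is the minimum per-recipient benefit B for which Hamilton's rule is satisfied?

r to a full sibling = 1/2 (full sibs share both parents — two paths of length 2: r = 2·(1/2)^2 = 1/2).
Hamilton's rule with n recipients of equal r: n·r·B > C, so B > C/(n·r) = 0.477/(1·0.5) = 0.954.

0.954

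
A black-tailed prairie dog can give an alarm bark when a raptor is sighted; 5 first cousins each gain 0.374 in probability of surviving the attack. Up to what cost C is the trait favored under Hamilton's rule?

0.23375

r to a first cousin = 1/8 (first cousins share one grandparent pair — two paths of length 4: r = 2·(1/2)^4 = 1/8).
Hamilton's rule: n·r·B > C, so the trait is favored while C < n·r·B = 5·0.125·0.374 = 0.23375.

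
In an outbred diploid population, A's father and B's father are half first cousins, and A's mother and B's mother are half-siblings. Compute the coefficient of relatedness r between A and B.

Relatedness sums over independent paths through distinct common ancestors.
A and B are related in two ways: half second cousins through their fathers (r = 1/64) and half first cousins through their mothers (r = 1/16).
r = 1/64 + 1/16 = 0.078125.

0.078125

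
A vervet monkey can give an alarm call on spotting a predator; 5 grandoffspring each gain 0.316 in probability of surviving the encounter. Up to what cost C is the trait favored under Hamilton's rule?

r to a grandoffspring = 1/4 (two parent–offspring links: r = (1/2)^2 = 1/4).
Hamilton's rule: n·r·B > C, so the trait is favored while C < n·r·B = 5·0.25·0.316 = 0.395.

0.395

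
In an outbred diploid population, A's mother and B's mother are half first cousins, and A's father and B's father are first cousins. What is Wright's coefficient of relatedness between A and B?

0.046875

Independent pedigree routes through distinct common ancestors add.
A and B are related in two ways: half second cousins through their mothers (r = 1/64) and second cousins through their fathers (r = 1/32).
r = 1/64 + 1/32 = 3/64 = 0.046875.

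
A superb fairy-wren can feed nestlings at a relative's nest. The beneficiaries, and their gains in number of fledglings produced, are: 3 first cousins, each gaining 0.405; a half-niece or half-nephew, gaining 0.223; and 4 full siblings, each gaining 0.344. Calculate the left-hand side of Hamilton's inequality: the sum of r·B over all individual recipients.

0.86775

r to a first cousin = 1/8 (first cousins share one grandparent pair — two paths of length 4: r = 2·(1/2)^4 = 1/8).
r to a half-niece or half-nephew = 1/8 (half-aunt/uncle↔niece/nephew: one path of length 3: r = (1/2)^3 = 1/8).
r to a full sibling = 0.5 (full sibs share both parents — two paths of length 2: r = 2·(1/2)^2 = 1/2).
Summing one r·B term per recipient: 3·0.125·0.405 + 1·0.125·0.223 + 4·0.5·0.344 = 0.86775.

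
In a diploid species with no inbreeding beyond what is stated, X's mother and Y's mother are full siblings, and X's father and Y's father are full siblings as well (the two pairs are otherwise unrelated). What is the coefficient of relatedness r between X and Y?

Independent pedigree routes through distinct common ancestors add.
X and Y are related in two ways: first cousins through their mothers (r = 1/8) and first cousins through their fathers (r = 1/8) — i.e. double first cousins.
r = 1/8 + 1/8 = 0.25.

0.25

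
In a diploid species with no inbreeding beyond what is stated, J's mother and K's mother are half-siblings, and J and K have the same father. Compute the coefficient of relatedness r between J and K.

Wright's path rule: contributions from independent ancestry routes add.
J and K are related in two ways: half first cousins through their mothers (r = 1/16) and half-sibs through their shared father (r = 1/4).
r = 1/16 + 1/4 = 5/16 = 0.3125.

0.3125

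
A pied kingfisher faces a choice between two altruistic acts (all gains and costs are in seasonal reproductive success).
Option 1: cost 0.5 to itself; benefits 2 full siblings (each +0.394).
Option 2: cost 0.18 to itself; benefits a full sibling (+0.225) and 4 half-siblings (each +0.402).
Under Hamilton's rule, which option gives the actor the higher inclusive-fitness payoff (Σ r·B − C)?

Option 2

Option 1: r to a full sibling = 0.5.
Option 1: Σ r·B − C = (2·0.5·0.394) − 0.5 = -0.106.
Option 2: r to a full sibling = 0.5.
Option 2: r to a half-sibling = 0.25.
Option 2: Σ r·B − C = (1·0.5·0.225 + 4·0.25·0.402) − 0.18 = 0.3345.
Option 2 has the higher net inclusive-fitness payoff.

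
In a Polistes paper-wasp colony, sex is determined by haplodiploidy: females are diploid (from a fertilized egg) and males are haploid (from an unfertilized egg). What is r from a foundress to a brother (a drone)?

0.25

Her haploid brother carries none of their father's genes and a random half of their mother's genome; that half matches the maternal half of her own genome with probability 1/2: r = 1/2 · 1/2 = 1/4.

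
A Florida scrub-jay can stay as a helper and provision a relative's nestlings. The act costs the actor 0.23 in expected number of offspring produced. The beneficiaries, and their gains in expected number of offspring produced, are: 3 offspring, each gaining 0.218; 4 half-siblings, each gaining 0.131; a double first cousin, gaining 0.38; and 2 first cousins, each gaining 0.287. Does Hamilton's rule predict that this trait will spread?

Hamilton's rule: the trait is favored when the sum of r·B over every recipient exceeds the actor's cost C.
r to an offspring = 0.5 (one parent–offspring link: r = (1/2)^1 = 1/2).
r to a half-sibling = 0.25 (half-sibs share one parent — one path of length 2: r = (1/2)^2 = 1/4).
r to a double first cousin = 0.25 (double first cousins share both grandparent pairs — four paths of length 4: r = 4·(1/2)^4 = 1/4).
r to a first cousin = 1/8 (first cousins share one grandparent pair — two paths of length 4: r = 2·(1/2)^4 = 1/8).
Summing one r·B term per recipient: 3·0.5·0.218 + 4·0.25·0.131 + 1·0.25·0.38 + 2·0.125·0.287 = 0.62475.
0.62475 > 0.23: the indirect benefit exceeds the cost.

Yes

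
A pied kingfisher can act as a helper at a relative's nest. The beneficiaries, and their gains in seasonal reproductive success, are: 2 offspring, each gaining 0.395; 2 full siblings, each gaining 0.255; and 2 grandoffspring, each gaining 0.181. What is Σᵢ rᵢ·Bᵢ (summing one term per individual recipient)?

r to an offspring = 0.5 (one parent–offspring link: r = (1/2)^1 = 1/2).
r to a full sibling = 1/2 (full sibs share both parents — two paths of length 2: r = 2·(1/2)^2 = 1/2).
r to a grandoffspring = 1/4 (two parent–offspring links: r = (1/2)^2 = 1/4).
Summing one r·B term per recipient: 2·0.5·0.395 + 2·0.5·0.255 + 2·0.25·0.181 = 0.7405.

0.7405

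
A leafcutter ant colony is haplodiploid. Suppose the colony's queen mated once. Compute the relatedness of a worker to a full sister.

Haplodiploid full sisters inherit their father's entire haploid genome identically (contributing 1/2) and on average half of their mother's contribution (1/2 · 1/2 = 1/4); r = 1/2 + 1/4 = 3/4.

0.75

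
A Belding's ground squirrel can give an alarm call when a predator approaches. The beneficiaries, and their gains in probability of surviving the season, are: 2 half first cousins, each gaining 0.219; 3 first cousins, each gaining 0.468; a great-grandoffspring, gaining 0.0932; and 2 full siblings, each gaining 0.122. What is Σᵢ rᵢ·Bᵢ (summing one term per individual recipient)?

r to a half first cousin = 1/16 (half first cousins share one grandparent — one path of length 4: r = (1/2)^4 = 1/16).
r to a first cousin = 1/8 (first cousins share one grandparent pair — two paths of length 4: r = 2·(1/2)^4 = 1/8).
r to a great-grandoffspring = 0.125 (three parent–offspring links: r = (1/2)^3 = 1/8).
r to a full sibling = 0.5 (full sibs share both parents — two paths of length 2: r = 2·(1/2)^2 = 1/2).
Summing one r·B term per recipient: 2·0.0625·0.219 + 3·0.125·0.468 + 1·0.125·0.0932 + 2·0.5·0.122 = 0.336525.

0.336525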